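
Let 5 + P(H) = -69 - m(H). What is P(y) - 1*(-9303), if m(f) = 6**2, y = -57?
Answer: 9193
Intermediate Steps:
m(f) = 36
P(H) = -110 (P(H) = -5 + (-69 - 1*36) = -5 + (-69 - 36) = -5 - 105 = -110)
P(y) - 1*(-9303) = -110 - 1*(-9303) = -110 + 9303 = 9193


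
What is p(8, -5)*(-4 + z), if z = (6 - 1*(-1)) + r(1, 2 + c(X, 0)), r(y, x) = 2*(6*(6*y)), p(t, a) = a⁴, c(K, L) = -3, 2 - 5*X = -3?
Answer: 46875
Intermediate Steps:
X = 1 (X = ⅖ - ⅕*(-3) = ⅖ + ⅗ = 1)
r(y, x) = 72*y (r(y, x) = 2*(36*y) = 72*y)
z = 79 (z = (6 - 1*(-1)) + 72*1 = (6 + 1) + 72 = 7 + 72 = 79)
p(8, -5)*(-4 + z) = (-5)⁴*(-4 + 79) = 625*75 = 46875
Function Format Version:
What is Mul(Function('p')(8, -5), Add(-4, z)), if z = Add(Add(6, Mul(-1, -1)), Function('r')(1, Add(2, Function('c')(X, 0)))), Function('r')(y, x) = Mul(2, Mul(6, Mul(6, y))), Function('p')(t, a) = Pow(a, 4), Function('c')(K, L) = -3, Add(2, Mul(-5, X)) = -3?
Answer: 46875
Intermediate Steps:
X = 1 (X = Add(Rational(2, 5), Mul(Rational(-1, 5), -3)) = Add(Rational(2, 5), Rational(3, 5)) = 1)
Function('r')(y, x) = Mul(72, y) (Function('r')(y, x) = Mul(2, Mul(36, y)) = Mul(72, y))
z = 79 (z = Add(Add(6, Mul(-1, -1)), Mul(72, 1)) = Add(Add(6, 1), 72) = Add(7, 72) = 79)
Mul(Function('p')(8, -5), Add(-4, z)) = Mul(Pow(-5, 4), Add(-4, 79)) = Mul(625, 75) = 46875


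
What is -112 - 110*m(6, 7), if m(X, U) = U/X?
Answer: -721/3 ≈ -240.33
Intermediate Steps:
-112 - 110*m(6, 7) = -112 - 770/6 = -112 - 110*7/6 = -112 - 385/3 = -721/3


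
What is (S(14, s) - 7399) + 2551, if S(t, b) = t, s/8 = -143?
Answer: -4834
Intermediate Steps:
s = -1144 (s = 8*(-143) = -1144)
(S(14, s) - 7399) + 2551 = (14 - 7399) + 2551 = -7385 + 2551 = -4834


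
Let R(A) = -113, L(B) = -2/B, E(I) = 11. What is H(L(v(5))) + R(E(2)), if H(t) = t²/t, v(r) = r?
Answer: -567/5 ≈ -113.40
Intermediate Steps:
H(t) = t
H(L(v(5))) + R(E(2)) = -2/5 - 113 = -2*⅕ - 113 = -⅖ - 113 = -567/5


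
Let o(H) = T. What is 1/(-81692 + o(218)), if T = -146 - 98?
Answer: -1/81936 ≈ -1.2205e-5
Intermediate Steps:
T = -244
o(H) = -244
1/(-81692 + o(218)) = 1/(-81692 - 244) = 1/(-81936) = -1/81936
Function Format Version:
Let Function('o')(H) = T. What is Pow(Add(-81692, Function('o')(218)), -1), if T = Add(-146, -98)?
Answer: Rational(-1, 81936) ≈ -1.2205e-5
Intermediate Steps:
T = -244
Function('o')(H) = -244
Pow(Add(-81692, Function('o')(218)), -1) = Pow(Add(-81692, -244), -1) = Pow(-81936, -1) = Rational(-1, 81936)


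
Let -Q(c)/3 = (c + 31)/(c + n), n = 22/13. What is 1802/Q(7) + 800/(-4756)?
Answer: -121203857/881049 ≈ -137.57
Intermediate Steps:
n = 22/13 (n = 22*(1/13) = 22/13 ≈ 1.6923)
Q(c) = -3*(31 + c)/(22/13 + c) (Q(c) = -3*(c + 31)/(c + 22/13) = -3*(31 + c)/(22/13 + c))
1802/Q(7) + 800/(-4756) = 1802/((39*(-31 - 1*7)/(22 + 13*7))) + 800/(-4756) = 1802/((39*(-31 - 7)/(22 + 91))) + 800*(-1/4756) = 1802/((39*(-38)/113)) - 200/1189 = 1802/((39*(1/113)*(-38))) - 200/1189 = 1802/(-1482/113) - 200/1189 = 1802*(-113/1482) - 200/1189 = -101813/741 - 200/1189 = -121203857/881049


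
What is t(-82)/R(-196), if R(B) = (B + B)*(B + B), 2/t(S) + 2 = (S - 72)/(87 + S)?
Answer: -5/12600448 ≈ -3.9681e-7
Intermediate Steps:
t(S) = 2/(-2 + (-72 + S)/(87 + S)) (t(S) = 2/(-2 + (S - 72)/(87 + S)) = 2/(-2 + (-72 + S)/(87 + S)))
R(B) = 4*B**2 (R(B) = (2*B)*(2*B) = 4*B**2)
t(-82)/R(-196) = (2*(-87 - 1*(-82))/(246 - 82))/((4*(-196)**2)) = (2*(-87 + 82)/164)/((4*38416)) = (2*(1/164)*(-5))/153664 = -5/82*1/153664 = -5/12600448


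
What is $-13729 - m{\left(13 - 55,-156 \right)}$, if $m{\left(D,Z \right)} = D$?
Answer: $-13687$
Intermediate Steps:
$-13729 - m{\left(13 - 55,-156 \right)} = -13729 - \left(13 - 55\right) = -13729 - -42 = -13729 + 42 = -13687$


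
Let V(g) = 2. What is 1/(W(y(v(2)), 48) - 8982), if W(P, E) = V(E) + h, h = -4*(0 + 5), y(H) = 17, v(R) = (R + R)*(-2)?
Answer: -1/9000 ≈ -0.00011111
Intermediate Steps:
v(R) = -4*R (v(R) = (2*R)*(-2) = -4*R)
h = -20 (h = -4*5 = -20)
W(P, E) = -18 (W(P, E) = 2 - 20 = -18)
1/(W(y(v(2)), 48) - 8982) = 1/(-18 - 8982) = 1/(-9000) = -1/9000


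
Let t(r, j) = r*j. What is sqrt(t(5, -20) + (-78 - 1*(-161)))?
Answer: I*sqrt(17) ≈ 4.1231*I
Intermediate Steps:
t(r, j) = j*r
sqrt(t(5, -20) + (-78 - 1*(-161))) = sqrt(-20*5 + (-78 - 1*(-161))) = sqrt(-100 + (-78 + 161)) = sqrt(-100 + 83) = sqrt(-17) = I*sqrt(17)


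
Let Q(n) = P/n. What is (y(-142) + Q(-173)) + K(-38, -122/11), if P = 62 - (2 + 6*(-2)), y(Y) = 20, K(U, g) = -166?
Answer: -25330/173 ≈ -146.42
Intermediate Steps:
P = 72 (P = 62 - (2 - 12) = 62 - 1*(-10) = 62 + 10 = 72)
Q(n) = 72/n
(y(-142) + Q(-173)) + K(-38, -122/11) = (20 + 72/(-173)) - 166 = (20 + 72*(-1/173)) - 166 = (20 - 72/173) - 166 = 3388/173 - 166 = -25330/173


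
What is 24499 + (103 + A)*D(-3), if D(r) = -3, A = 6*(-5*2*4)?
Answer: 24910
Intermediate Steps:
A = -240 (A = 6*(-10*4) = 6*(-40) = -240)
24499 + (103 + A)*D(-3) = 24499 + (103 - 240)*(-3) = 24499 - 137*(-3) = 24499 + 411 = 24910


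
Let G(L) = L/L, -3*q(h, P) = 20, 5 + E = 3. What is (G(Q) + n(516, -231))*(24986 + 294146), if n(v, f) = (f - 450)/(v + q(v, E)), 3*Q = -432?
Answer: -41088245/382 ≈ -1.0756e+5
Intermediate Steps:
E = -2 (E = -5 + 3 = -2)
Q = -144 (Q = (⅓)*(-432) = -144)
q(h, P) = -20/3 (q(h, P) = -⅓*20 = -20/3)
n(v, f) = (-450 + f)/(-20/3 + v) (n(v, f) = (f - 450)/(v - 20/3) = (-450 + f)/(-20/3 + v))
G(L) = 1
(G(Q) + n(516, -231))*(24986 + 294146) = (1 + 3*(-450 - 231)/(-20 + 3*516))*(24986 + 294146) = (1 + 3*(-681)/(-20 + 1548))*319132 = (1 + 3*(-681)/1528)*319132 = (1 + 3*(1/1528)*(-681))*319132 = (1 - 2043/1528)*319132 = -515/1528*319132 = -41088245/382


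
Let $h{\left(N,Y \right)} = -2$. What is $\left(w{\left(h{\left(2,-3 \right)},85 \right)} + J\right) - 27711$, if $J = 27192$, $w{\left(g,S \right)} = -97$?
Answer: $-616$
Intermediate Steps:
$\left(w{\left(h{\left(2,-3 \right)},85 \right)} + J\right) - 27711 = \left(-97 + 27192\right) - 27711 = 27095 - 27711 = -616$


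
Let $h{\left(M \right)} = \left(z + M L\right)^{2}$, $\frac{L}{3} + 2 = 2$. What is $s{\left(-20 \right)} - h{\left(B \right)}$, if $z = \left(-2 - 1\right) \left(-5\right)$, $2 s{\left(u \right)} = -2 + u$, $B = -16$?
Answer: $-236$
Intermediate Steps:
$L = 0$ ($L = -6 + 3 \cdot 2 = -6 + 6 = 0$)
$s{\left(u \right)} = -1 + \frac{u}{2}$ ($s{\left(u \right)} = \frac{-2 + u}{2} = -1 + \frac{u}{2}$)
$z = 15$ ($z = \left(-3\right) \left(-5\right) = 15$)
$h{\left(M \right)} = 225$ ($h{\left(M \right)} = \left(15 + M 0\right)^{2} = \left(15 + 0\right)^{2} = 15^{2} = 225$)
$s{\left(-20 \right)} - h{\left(B \right)} = \left(-1 + \frac{1}{2} \left(-20\right)\right) - 225 = \left(-1 - 10\right) - 225 = -11 - 225 = -236$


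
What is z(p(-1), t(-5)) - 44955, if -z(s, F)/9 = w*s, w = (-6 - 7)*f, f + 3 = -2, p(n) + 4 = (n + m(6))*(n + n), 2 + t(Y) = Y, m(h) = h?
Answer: -36765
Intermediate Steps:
t(Y) = -2 + Y
p(n) = -4 + 2*n*(6 + n) (p(n) = -4 + (n + 6)*(n + n) = -4 + (6 + n)*(2*n) = -4 + 2*n*(6 + n))
f = -5 (f = -3 - 2 = -5)
w = 65 (w = (-6 - 7)*(-5) = -13*(-5) = 65)
z(s, F) = -585*s
z(p(-1), t(-5)) - 44955 = -585*(-4 + 2*(-1)**2 + 12*(-1)) - 44955 = -585*(-4 + 2*1 - 12) - 44955 = -585*(-4 + 2 - 12) - 44955 = -585*(-14) - 44955 = 8190 - 44955 = -36765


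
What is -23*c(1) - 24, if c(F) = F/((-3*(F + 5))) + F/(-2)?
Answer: -101/9 ≈ -11.222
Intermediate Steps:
c(F) = -F/2 + F/(-15 - 3*F) (c(F) = F/((-3*(5 + F))) + F*(-1/2) = F/(-15 - 3*F) - F/2 = -F/2 + F/(-15 - 3*F))
-23*c(1) - 24 = -(-23)*(17 + 3*1)/(30 + 6*1) - 24 = -(-23)*(17 + 3)/(30 + 6) - 24 = -(-23)*20/36 - 24 = -23*(-5/9) - 24 = 115/9 - 24 = -101/9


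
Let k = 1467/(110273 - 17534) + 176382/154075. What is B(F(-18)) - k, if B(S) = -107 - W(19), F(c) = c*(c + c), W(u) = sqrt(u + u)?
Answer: -515160330266/4762920475 - sqrt(38) ≈ -114.32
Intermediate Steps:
k = 5527839441/4762920475 (k = 1467/92739 + 176382*(1/154075) = 1467*(1/92739) + 176382/154075 = 489/30913 + 176382/154075 = 5527839441/4762920475 ≈ 1.1606)
W(u) = sqrt(2)*sqrt(u) (W(u) = sqrt(2*u) = sqrt(2)*sqrt(u))
F(c) = 2*c**2 (F(c) = c*(2*c) = 2*c**2)
B(S) = -107 - sqrt(38) (B(S) = -107 - sqrt(2)*sqrt(19) = -107 - sqrt(38))
B(F(-18)) - k = (-107 - sqrt(38)) - 1*5527839441/4762920475 = (-107 - sqrt(38)) - 5527839441/4762920475 = -515160330266/4762920475 - sqrt(38)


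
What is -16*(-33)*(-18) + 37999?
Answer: 28495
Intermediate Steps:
-16*(-33)*(-18) + 37999 = 528*(-18) + 37999 = -9504 + 37999 = 28495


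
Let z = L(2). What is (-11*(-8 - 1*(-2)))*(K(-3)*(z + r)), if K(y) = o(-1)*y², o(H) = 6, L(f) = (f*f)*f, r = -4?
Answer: 14256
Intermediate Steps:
L(f) = f³ (L(f) = f²*f = f³)
z = 8 (z = 2³ = 8)
K(y) = 6*y²
(-11*(-8 - 1*(-2)))*(K(-3)*(z + r)) = (-11*(-8 - 1*(-2)))*((6*(-3)²)*(8 - 4)) = (-11*(-8 + 2))*((6*9)*4) = (-11*(-6))*(54*4) = 66*216 = 14256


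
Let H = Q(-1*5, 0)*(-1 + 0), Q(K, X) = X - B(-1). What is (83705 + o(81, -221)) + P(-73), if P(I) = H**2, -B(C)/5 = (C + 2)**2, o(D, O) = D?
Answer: 83811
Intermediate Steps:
B(C) = -5*(2 + C)**2 (B(C) = -5*(C + 2)**2 = -5*(2 + C)**2)
Q(K, X) = 5 + X (Q(K, X) = X - (-5)*(2 - 1)**2 = X - (-5)*1**2 = X - (-5) = X - 1*(-5) = X + 5 = 5 + X)
H = -5 (H = (5 + 0)*(-1 + 0) = 5*(-1) = -5)
P(I) = 25 (P(I) = (-5)**2 = 25)
(83705 + o(81, -221)) + P(-73) = (83705 + 81) + 25 = 83786 + 25 = 83811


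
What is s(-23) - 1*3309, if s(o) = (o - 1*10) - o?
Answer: -3319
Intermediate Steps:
s(o) = -10 (s(o) = (o - 10) - o = (-10 + o) - o = -10)
s(-23) - 1*3309 = -10 - 1*3309 = -10 - 3309 = -3319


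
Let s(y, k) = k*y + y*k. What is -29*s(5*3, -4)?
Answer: 3480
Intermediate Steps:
s(y, k) = 2*k*y (s(y, k) = k*y + k*y = 2*k*y)
-29*s(5*3, -4) = -58*(-4)*5*3 = -58*(-4)*15 = -29*(-120) = 3480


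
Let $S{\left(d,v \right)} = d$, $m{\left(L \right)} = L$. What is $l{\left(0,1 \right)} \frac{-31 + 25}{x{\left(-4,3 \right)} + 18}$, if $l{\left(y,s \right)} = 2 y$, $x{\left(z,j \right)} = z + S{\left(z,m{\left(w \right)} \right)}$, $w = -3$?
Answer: $0$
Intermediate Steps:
$x{\left(z,j \right)} = 2 z$ ($x{\left(z,j \right)} = z + z = 2 z$)
$l{\left(0,1 \right)} \frac{-31 + 25}{x{\left(-4,3 \right)} + 18} = 2 \cdot 0 \frac{-31 + 25}{2 \left(-4\right) + 18} = 0 \left(- \frac{6}{-8 + 18}\right) = 0 \left(- \frac{6}{10}\right) = 0 \left(\left(-6\right) \frac{1}{10}\right) = 0 \left(- \frac{3}{5}\right) = 0$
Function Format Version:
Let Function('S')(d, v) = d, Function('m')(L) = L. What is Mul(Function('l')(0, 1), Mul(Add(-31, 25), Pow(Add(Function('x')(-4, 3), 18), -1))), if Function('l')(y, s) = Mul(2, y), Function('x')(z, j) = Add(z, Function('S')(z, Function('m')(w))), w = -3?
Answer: 0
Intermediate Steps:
Function('x')(z, j) = Mul(2, z) (Function('x')(z, j) = Add(z, z) = Mul(2, z))
Mul(Function('l')(0, 1), Mul(Add(-31, 25), Pow(Add(Function('x')(-4, 3), 18), -1))) = Mul(Mul(2, 0), Mul(Add(-31, 25), Pow(Add(Mul(2, -4), 18), -1))) = Mul(0, Mul(-6, Pow(Add(-8, 18), -1))) = Mul(0, Mul(-6, Pow(10, -1))) = Mul(0, Mul(-6, Rational(1, 10))) = Mul(0, Rational(-3, 5)) = 0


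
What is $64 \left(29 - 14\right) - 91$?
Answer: $869$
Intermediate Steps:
$64 \left(29 - 14\right) - 91 = 64 \cdot 15 - 91 = 960 - 91 = 869$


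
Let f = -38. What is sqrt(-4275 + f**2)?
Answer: I*sqrt(2831) ≈ 53.207*I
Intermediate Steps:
sqrt(-4275 + f**2) = sqrt(-4275 + (-38)**2) = sqrt(-4275 + 1444) = sqrt(-2831) = I*sqrt(2831)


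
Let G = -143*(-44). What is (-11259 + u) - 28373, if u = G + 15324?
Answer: -18016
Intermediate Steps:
G = 6292
u = 21616 (u = 6292 + 15324 = 21616)
(-11259 + u) - 28373 = (-11259 + 21616) - 28373 = 10357 - 28373 = -18016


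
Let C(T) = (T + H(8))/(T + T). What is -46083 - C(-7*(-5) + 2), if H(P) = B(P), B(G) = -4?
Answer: -3410175/74 ≈ -46083.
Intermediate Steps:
H(P) = -4
C(T) = (-4 + T)/(2*T) (C(T) = (T - 4)/(T + T) = (-4 + T)/((2*T)) = (-4 + T)*(1/(2*T)) = (-4 + T)/(2*T))
-46083 - C(-7*(-5) + 2) = -46083 - (-4 + (-7*(-5) + 2))/(2*(-7*(-5) + 2)) = -46083 - (-4 + (35 + 2))/(2*(35 + 2)) = -46083 - (-4 + 37)/(2*37) = -46083 - 33/(2*37) = -46083 - 1*33/74 = -46083 - 33/74 = -3410175/74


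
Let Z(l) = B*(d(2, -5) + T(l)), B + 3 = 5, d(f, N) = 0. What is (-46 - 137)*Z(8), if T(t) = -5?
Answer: 1830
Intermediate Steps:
B = 2 (B = -3 + 5 = 2)
Z(l) = -10 (Z(l) = 2*(0 - 5) = 2*(-5) = -10)
(-46 - 137)*Z(8) = (-46 - 137)*(-10) = -183*(-10) = 1830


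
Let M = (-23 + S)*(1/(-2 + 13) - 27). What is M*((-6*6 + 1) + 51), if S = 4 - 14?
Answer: 14208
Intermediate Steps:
S = -10
M = 888 (M = (-23 - 10)*(1/(-2 + 13) - 27) = -33*(1/11 - 27) = -33*(-296/11) = 888)
M*((-6*6 + 1) + 51) = 888*((-6*6 + 1) + 51) = 888*((-36 + 1) + 51) = 888*(-35 + 51) = 888*16 = 14208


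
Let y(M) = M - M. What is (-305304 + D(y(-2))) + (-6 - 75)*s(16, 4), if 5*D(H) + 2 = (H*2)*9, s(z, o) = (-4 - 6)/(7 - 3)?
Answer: -3051019/10 ≈ -3.0510e+5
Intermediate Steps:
s(z, o) = -5/2 (s(z, o) = -10/4 = -10*¼ = -5/2)
y(M) = 0
D(H) = -⅖ + 18*H/5 (D(H) = -⅖ + ((H*2)*9)/5 = -⅖ + ((2*H)*9)/5 = -⅖ + (18*H)/5 = -⅖ + 18*H/5)
(-305304 + D(y(-2))) + (-6 - 75)*s(16, 4) = (-305304 + (-⅖ + (18/5)*0)) + (-6 - 75)*(-5/2) = (-305304 + (-⅖ + 0)) - 81*(-5/2) = (-305304 - ⅖) + 405/2 = -1526522/5 + 405/2 = -3051019/10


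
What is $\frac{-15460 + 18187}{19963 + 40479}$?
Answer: $\frac{2727}{60442} \approx 0.045118$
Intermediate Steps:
$\frac{-15460 + 18187}{19963 + 40479} = \frac{2727}{60442}$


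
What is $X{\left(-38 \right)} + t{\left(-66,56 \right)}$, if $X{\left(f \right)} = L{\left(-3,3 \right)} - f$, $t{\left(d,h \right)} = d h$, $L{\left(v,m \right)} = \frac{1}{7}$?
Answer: $- \frac{25605}{7} \approx -3657.9$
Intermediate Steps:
$L{\left(v,m \right)} = \frac{1}{7}$
$X{\left(f \right)} = \frac{1}{7} - f$
$X{\left(-38 \right)} + t{\left(-66,56 \right)} = \left(\frac{1}{7} - -38\right) - 3696 = \left(\frac{1}{7} + 38\right) - 3696 = \frac{267}{7} - 3696 = - \frac{25605}{7}$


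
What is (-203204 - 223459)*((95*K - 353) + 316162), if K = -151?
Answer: -128623534632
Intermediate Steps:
(-203204 - 223459)*((95*K - 353) + 316162) = (-203204 - 223459)*((95*(-151) - 353) + 316162) = -426663*((-14345 - 353) + 316162) = -426663*(-14698 + 316162) = -426663*301464 = -128623534632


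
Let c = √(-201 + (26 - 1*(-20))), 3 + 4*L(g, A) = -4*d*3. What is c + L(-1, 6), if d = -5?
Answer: 57/4 + I*√155 ≈ 14.25 + 12.45*I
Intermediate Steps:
L(g, A) = 57/4 (L(g, A) = -¾ + (-4*(-5)*3)/4 = -¾ + (20*3)/4 = -¾ + (¼)*60 = -¾ + 15 = 57/4)
c = I*√155 (c = √(-201 + (26 + 20)) = √(-201 + 46) = √(-155) = I*√155 ≈ 12.45*I)
c + L(-1, 6) = I*√155 + 57/4 = 57/4 + I*√155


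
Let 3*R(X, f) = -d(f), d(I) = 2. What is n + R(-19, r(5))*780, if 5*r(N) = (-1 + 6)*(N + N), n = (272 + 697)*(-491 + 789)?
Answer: 288242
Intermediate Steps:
n = 288762 (n = 969*298 = 288762)
r(N) = 2*N (r(N) = ((-1 + 6)*(N + N))/5 = (5*(2*N))/5 = (10*N)/5 = 2*N)
R(X, f) = -2/3 (R(X, f) = (-1*2)/3 = (1/3)*(-2) = -2/3)
n + R(-19, r(5))*780 = 288762 - 2/3*780 = 288762 - 520 = 288242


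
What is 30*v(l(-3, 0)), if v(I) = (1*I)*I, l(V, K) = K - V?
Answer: 270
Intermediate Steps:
v(I) = I**2 (v(I) = I*I = I**2)
30*v(l(-3, 0)) = 30*(0 - 1*(-3))**2 = 30*(0 + 3)**2 = 30*3**2 = 30*9 = 270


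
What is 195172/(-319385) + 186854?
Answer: 59678169618/319385 ≈ 1.8685e+5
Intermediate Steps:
195172/(-319385) + 186854 = 195172*(-1/319385) + 186854 = -195172/319385 + 186854 = 59678169618/319385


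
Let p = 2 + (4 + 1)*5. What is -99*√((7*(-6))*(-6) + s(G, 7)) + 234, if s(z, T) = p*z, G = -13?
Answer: 234 - 297*I*√11 ≈ 234.0 - 985.04*I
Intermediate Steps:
p = 27 (p = 2 + 5*5 = 2 + 25 = 27)
s(z, T) = 27*z
-99*√((7*(-6))*(-6) + s(G, 7)) + 234 = -99*√((7*(-6))*(-6) + 27*(-13)) + 234 = -99*√(-42*(-6) - 351) + 234 = -99*√(252 - 351) + 234 = -297*I*√11 + 234 = 234 - 297*I*√11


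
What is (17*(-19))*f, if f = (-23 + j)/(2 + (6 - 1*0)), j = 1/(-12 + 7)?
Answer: 9367/10 ≈ 936.70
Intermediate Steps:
j = -1/5 (j = 1/(-5) = -1/5 ≈ -0.20000)
f = -29/10 (f = (-23 - 1/5)/(2 + (6 - 1*0)) = -116/(5*(2 + (6 + 0))) = -116/(5*(2 + 6)) = -116/5/8 = -116/5*1/8 = -29/10 ≈ -2.9000)
(17*(-19))*f = (17*(-19))*(-29/10) = -323*(-29/10) = 9367/10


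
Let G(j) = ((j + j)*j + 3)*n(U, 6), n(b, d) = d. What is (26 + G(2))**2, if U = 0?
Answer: 8464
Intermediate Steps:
G(j) = 18 + 12*j**2 (G(j) = ((j + j)*j + 3)*6 = ((2*j)*j + 3)*6 = (2*j**2 + 3)*6 = (3 + 2*j**2)*6 = 18 + 12*j**2)
(26 + G(2))**2 = (26 + (18 + 12*2**2))**2 = (26 + (18 + 12*4))**2 = (26 + (18 + 48))**2 = (26 + 66)**2 = 92**2 = 8464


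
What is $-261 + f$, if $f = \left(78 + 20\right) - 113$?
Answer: $-276$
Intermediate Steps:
$f = -15$ ($f = 98 - 113 = -15$)
$-261 + f = -261 - 15 = -276$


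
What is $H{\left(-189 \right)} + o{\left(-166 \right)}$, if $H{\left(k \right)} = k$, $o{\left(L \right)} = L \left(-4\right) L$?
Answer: $-110413$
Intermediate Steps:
$o{\left(L \right)} = - 4 L^{2}$ ($o{\left(L \right)} = - 4 L L = - 4 L^{2}$)
$H{\left(-189 \right)} + o{\left(-166 \right)} = -189 - 4 \left(-166\right)^{2} = -189 - 110224 = -110413$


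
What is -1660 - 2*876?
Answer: -3412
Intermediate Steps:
-1660 - 2*876 = -1660 - 1*1752 = -1660 - 1752 = -3412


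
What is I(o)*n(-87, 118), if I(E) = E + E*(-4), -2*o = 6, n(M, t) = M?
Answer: -783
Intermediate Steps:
o = -3 (o = -½*6 = -3)
I(E) = -3*E (I(E) = E - 4*E = -3*E)
I(o)*n(-87, 118) = -3*(-3)*(-87) = 9*(-87) = -783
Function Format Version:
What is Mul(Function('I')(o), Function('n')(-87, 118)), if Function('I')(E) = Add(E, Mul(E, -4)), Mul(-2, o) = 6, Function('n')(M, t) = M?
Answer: -783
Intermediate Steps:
o = -3 (o = Mul(Rational(-1, 2), 6) = -3)
Function('I')(E) = Mul(-3, E) (Function('I')(E) = Add(E, Mul(-4, E)) = Mul(-3, E))
Mul(Function('I')(o), Function('n')(-87, 118)) = Mul(Mul(-3, -3), -87) = Mul(9, -87) = -783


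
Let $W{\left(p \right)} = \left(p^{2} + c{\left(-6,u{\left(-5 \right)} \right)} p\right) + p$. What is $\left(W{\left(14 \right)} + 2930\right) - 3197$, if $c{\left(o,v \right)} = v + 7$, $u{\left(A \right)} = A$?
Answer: $-29$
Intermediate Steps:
$c{\left(o,v \right)} = 7 + v$
$W{\left(p \right)} = p^{2} + 3 p$ ($W{\left(p \right)} = \left(p^{2} + \left(7 - 5\right) p\right) + p = \left(p^{2} + 2 p\right) + p = p^{2} + 3 p$)
$\left(W{\left(14 \right)} + 2930\right) - 3197 = \left(14 \left(3 + 14\right) + 2930\right) - 3197 = \left(14 \cdot 17 + 2930\right) - 3197 = \left(238 + 2930\right) - 3197 = 3168 - 3197 = -29$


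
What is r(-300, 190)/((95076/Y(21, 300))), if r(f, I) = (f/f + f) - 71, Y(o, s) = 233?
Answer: -43105/47538 ≈ -0.90675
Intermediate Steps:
r(f, I) = -70 + f (r(f, I) = (1 + f) - 71 = -70 + f)
r(-300, 190)/((95076/Y(21, 300))) = (-70 - 300)/((95076/233)) = -370/(95076*(1/233)) = -370/95076/233 = -370*233/95076 = -43105/47538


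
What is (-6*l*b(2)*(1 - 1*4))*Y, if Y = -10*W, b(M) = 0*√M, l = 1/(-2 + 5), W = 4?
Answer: 0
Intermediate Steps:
l = ⅓ (l = 1/3 = ⅓ ≈ 0.33333)
b(M) = 0
Y = -40 (Y = -10*4 = -40)
(-6*l*b(2)*(1 - 1*4))*Y = -6*(⅓)*0*(1 - 1*4)*(-40) = -0*(1 - 4)*(-40) = -0*(-3)*(-40) = -6*0*(-40) = 0*(-40) = 0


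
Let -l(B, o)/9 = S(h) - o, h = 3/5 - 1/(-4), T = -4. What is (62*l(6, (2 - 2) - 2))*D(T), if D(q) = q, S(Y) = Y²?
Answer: 303831/50 ≈ 6076.6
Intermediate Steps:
h = 17/20 (h = 3*(⅕) - 1*(-¼) = ⅗ + ¼ = 17/20 ≈ 0.85000)
l(B, o) = -2601/400 + 9*o (l(B, o) = -9*((17/20)² - o) = -9*(289/400 - o) = -2601/400 + 9*o)
(62*l(6, (2 - 2) - 2))*D(T) = (62*(-2601/400 + 9*((2 - 2) - 2)))*(-4) = (62*(-2601/400 + 9*(0 - 2)))*(-4) = (62*(-2601/400 + 9*(-2)))*(-4) = (62*(-2601/400 - 18))*(-4) = (62*(-9801/400))*(-4) = -303831/200*(-4) = 303831/50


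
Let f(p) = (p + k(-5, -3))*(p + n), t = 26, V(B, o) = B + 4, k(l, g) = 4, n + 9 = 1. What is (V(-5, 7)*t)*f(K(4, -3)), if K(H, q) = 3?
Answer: 910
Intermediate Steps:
n = -8 (n = -9 + 1 = -8)
V(B, o) = 4 + B
f(p) = (-8 + p)*(4 + p) (f(p) = (p + 4)*(p - 8) = (4 + p)*(-8 + p) = (-8 + p)*(4 + p))
(V(-5, 7)*t)*f(K(4, -3)) = ((4 - 5)*26)*(-32 + 3² - 4*3) = (-1*26)*(-32 + 9 - 12) = -26*(-35) = 910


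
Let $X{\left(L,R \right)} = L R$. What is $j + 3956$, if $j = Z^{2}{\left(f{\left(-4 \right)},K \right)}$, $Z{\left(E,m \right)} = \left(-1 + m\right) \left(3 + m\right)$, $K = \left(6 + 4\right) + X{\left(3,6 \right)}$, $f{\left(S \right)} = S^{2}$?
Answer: $704525$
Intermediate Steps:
$K = 28$ ($K = \left(6 + 4\right) + 3 \cdot 6 = 10 + 18 = 28$)
$j = 700569$ ($j = \left(-3 + 28^{2} + 2 \cdot 28\right)^{2} = \left(-3 + 784 + 56\right)^{2} = 837^{2} = 700569$)
$j + 3956 = 700569 + 3956 = 704525$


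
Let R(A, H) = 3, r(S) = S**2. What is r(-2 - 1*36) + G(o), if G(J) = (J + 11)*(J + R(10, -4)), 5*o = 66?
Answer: 45901/25 ≈ 1836.0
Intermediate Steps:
o = 66/5 (o = (1/5)*66 = 66/5 ≈ 13.200)
G(J) = (3 + J)*(11 + J) (G(J) = (J + 11)*(J + 3) = (11 + J)*(3 + J) = (3 + J)*(11 + J))
r(-2 - 1*36) + G(o) = (-2 - 1*36)**2 + (33 + (66/5)**2 + 14*(66/5)) = (-2 - 36)**2 + (33 + 4356/25 + 924/5) = (-38)**2 + 9801/25 = 1444 + 9801/25 = 45901/25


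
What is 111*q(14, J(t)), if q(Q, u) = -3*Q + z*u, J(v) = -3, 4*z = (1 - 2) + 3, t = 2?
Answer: -9657/2 ≈ -4828.5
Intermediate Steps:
z = 1/2 (z = ((1 - 2) + 3)/4 = (-1 + 3)/4 = (1/4)*2 = 1/2 ≈ 0.50000)
q(Q, u) = u/2 - 3*Q (q(Q, u) = -3*Q + u/2 = u/2 - 3*Q)
111*q(14, J(t)) = 111*((1/2)*(-3) - 3*14) = 111*(-3/2 - 42) = 111*(-87/2) = -9657/2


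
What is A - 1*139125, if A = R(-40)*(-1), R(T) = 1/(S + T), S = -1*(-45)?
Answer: -695626/5 ≈ -1.3913e+5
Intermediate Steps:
S = 45
R(T) = 1/(45 + T)
A = -⅕ (A = -1/(45 - 40) = -1/5 = (⅕)*(-1) = -⅕ ≈ -0.20000)
A - 1*139125 = -⅕ - 1*139125 = -⅕ - 139125 = -695626/5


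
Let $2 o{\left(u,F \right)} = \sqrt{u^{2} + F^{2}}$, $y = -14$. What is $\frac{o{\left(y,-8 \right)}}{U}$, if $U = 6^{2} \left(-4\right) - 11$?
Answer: $- \frac{\sqrt{65}}{155} \approx -0.052015$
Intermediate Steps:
$U = -155$ ($U = 36 \left(-4\right) - 11 = -144 - 11 = -155$)
$o{\left(u,F \right)} = \frac{\sqrt{F^{2} + u^{2}}}{2}$ ($o{\left(u,F \right)} = \frac{\sqrt{u^{2} + F^{2}}}{2} = \frac{\sqrt{F^{2} + u^{2}}}{2}$)
$\frac{o{\left(y,-8 \right)}}{U} = \frac{\frac{1}{2} \sqrt{\left(-8\right)^{2} + \left(-14\right)^{2}}}{-155} = \frac{\sqrt{64 + 196}}{2} \left(- \frac{1}{155}\right) = \frac{\sqrt{260}}{2} \left(- \frac{1}{155}\right) = \frac{2 \sqrt{65}}{2} \left(- \frac{1}{155}\right) = \sqrt{65} \left(- \frac{1}{155}\right) = - \frac{\sqrt{65}}{155}$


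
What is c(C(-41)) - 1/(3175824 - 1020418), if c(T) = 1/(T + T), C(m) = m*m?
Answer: 538011/1811618743 ≈ 0.00029698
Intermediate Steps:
C(m) = m**2
c(T) = 1/(2*T)
c(C(-41)) - 1/(3175824 - 1020418) = 1/(2*((-41)**2)) - 1/(3175824 - 1020418) = (1/2)/1681 - 1/2155406 = (1/2)*(1/1681) - 1*1/2155406 = 1/3362 - 1/2155406 = 538011/1811618743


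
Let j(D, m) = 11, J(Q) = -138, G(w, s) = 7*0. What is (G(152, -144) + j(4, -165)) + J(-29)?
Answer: -127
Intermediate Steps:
G(w, s) = 0
(G(152, -144) + j(4, -165)) + J(-29) = (0 + 11) - 138 = 11 - 138 = -127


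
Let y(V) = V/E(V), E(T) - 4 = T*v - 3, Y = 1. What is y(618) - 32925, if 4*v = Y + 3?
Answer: -20379957/619 ≈ -32924.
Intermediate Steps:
v = 1 (v = (1 + 3)/4 = (1/4)*4 = 1)
E(T) = 1 + T (E(T) = 4 + (T*1 - 3) = 4 + (T - 3) = 4 + (-3 + T) = 1 + T)
y(V) = V/(1 + V)
y(618) - 32925 = 618/(1 + 618) - 32925 = 618/619 - 32925 = -20379957/619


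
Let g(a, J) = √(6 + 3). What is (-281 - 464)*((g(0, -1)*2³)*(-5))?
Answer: 89400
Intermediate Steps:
g(a, J) = 3 (g(a, J) = √9 = 3)
(-281 - 464)*((g(0, -1)*2³)*(-5)) = (-281 - 464)*((3*2³)*(-5)) = -745*3*8*(-5) = -17880*(-5) = -745*(-120) = 89400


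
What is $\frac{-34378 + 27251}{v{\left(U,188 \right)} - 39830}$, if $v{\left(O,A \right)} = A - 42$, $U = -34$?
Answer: $\frac{7127}{39684} \approx 0.17959$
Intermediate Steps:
$v{\left(O,A \right)} = -42 + A$
$\frac{-34378 + 27251}{v{\left(U,188 \right)} - 39830} = \frac{-34378 + 27251}{\left(-42 + 188\right) - 39830} = - \frac{7127}{146 - 39830} = - \frac{7127}{-39684} = \left(-7127\right) \left(- \frac{1}{39684}\right) = \frac{7127}{39684}$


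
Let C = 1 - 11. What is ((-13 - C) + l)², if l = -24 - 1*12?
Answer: 1521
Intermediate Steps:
C = -10
l = -36 (l = -24 - 12 = -36)
((-13 - C) + l)² = ((-13 - 1*(-10)) - 36)² = ((-13 + 10) - 36)² = (-3 - 36)² = (-39)² = 1521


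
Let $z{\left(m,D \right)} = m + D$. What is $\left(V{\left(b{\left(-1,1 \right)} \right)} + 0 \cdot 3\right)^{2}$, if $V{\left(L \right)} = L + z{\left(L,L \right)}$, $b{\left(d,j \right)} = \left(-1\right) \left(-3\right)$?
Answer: $81$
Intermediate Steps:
$b{\left(d,j \right)} = 3$
$z{\left(m,D \right)} = D + m$
$V{\left(L \right)} = 3 L$ ($V{\left(L \right)} = L + \left(L + L\right) = L + 2 L = 3 L$)
$\left(V{\left(b{\left(-1,1 \right)} \right)} + 0 \cdot 3\right)^{2} = \left(3 \cdot 3 + 0 \cdot 3\right)^{2} = \left(9 + 0\right)^{2} = 9^{2} = 81$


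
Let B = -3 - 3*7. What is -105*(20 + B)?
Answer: 420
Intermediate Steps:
B = -24 (B = -3 - 21 = -24)
-105*(20 + B) = -105*(20 - 24) = -105*(-4) = 420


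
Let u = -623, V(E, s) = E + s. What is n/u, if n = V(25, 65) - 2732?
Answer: 2642/623 ≈ 4.2408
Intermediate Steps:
n = -2642 (n = (25 + 65) - 2732 = 90 - 2732 = -2642)
n/u = -2642/(-623) = -2642*(-1/623) = 2642/623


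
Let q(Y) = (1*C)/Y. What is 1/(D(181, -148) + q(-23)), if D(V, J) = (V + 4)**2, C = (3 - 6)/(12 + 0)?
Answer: 92/3148701 ≈ 2.9218e-5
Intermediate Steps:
C = -1/4 (C = -3/12 = -3*1/12 = -1/4 ≈ -0.25000)
D(V, J) = (4 + V)**2
q(Y) = -1/(4*Y) (q(Y) = (1*(-1/4))/Y = -1/(4*Y))
1/(D(181, -148) + q(-23)) = 1/((4 + 181)**2 - 1/4/(-23)) = 1/(185**2 - 1/4*(-1/23)) = 1/(34225 + 1/92) = 1/(3148701/92) = 92/3148701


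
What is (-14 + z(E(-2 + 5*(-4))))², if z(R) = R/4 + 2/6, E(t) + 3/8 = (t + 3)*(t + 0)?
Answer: 75881521/9216 ≈ 8233.7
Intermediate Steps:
E(t) = -3/8 + t*(3 + t) (E(t) = -3/8 + (t + 3)*(t + 0) = -3/8 + (3 + t)*t = -3/8 + t*(3 + t))
z(R) = ⅓ + R/4 (z(R) = R*(¼) + 2*(⅙) = R/4 + ⅓ = ⅓ + R/4)
(-14 + z(E(-2 + 5*(-4))))² = (-14 + (⅓ + (-3/8 + (-2 + 5*(-4))² + 3*(-2 + 5*(-4)))/4))² = (-14 + (⅓ + (-3/8 + (-2 - 20)² + 3*(-2 - 20))/4))² = (-14 + (⅓ + (-3/8 + (-22)² + 3*(-22))/4))² = (-14 + (⅓ + (-3/8 + 484 - 66)/4))² = (-14 + (⅓ + (¼)*(3341/8)))² = (-14 + (⅓ + 3341/32))² = (-14 + 10055/96)² = (8711/96)² = 75881521/9216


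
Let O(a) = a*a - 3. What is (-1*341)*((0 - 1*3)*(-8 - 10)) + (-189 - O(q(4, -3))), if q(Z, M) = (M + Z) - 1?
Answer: -18600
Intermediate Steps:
q(Z, M) = -1 + M + Z
O(a) = -3 + a² (O(a) = a² - 3 = -3 + a²)
(-1*341)*((0 - 1*3)*(-8 - 10)) + (-189 - O(q(4, -3))) = (-1*341)*((0 - 1*3)*(-8 - 10)) + (-189 - (-3 + (-1 - 3 + 4)²)) = -341*(0 - 3)*(-18) + (-189 - (-3 + 0²)) = -(-1023)*(-18) + (-189 - (-3 + 0)) = -341*54 + (-189 - 1*(-3)) = -18414 + (-189 + 3) = -18414 - 186 = -18600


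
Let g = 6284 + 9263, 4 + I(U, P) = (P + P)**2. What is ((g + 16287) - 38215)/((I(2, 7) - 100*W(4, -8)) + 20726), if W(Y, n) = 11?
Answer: -709/2202 ≈ -0.32198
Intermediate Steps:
I(U, P) = -4 + 4*P**2 (I(U, P) = -4 + (P + P)**2 = -4 + (2*P)**2 = -4 + 4*P**2)
g = 15547
((g + 16287) - 38215)/((I(2, 7) - 100*W(4, -8)) + 20726) = ((15547 + 16287) - 38215)/(((-4 + 4*7**2) - 100*11) + 20726) = (31834 - 38215)/(((-4 + 4*49) - 1100) + 20726) = -6381/(((-4 + 196) - 1100) + 20726) = -6381/((192 - 1100) + 20726) = -6381/(-908 + 20726) = -6381/19818 = -6381*1/19818 = -709/2202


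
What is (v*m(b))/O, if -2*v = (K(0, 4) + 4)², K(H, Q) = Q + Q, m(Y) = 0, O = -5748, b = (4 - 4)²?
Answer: 0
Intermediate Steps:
b = 0 (b = 0² = 0)
K(H, Q) = 2*Q
v = -72 (v = -(2*4 + 4)²/2 = -(8 + 4)²/2 = -½*12² = -½*144 = -72)
(v*m(b))/O = -72*0/(-5748) = 0*(-1/5748) = 0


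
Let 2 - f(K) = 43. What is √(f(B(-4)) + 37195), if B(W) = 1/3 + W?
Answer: √37154 ≈ 192.75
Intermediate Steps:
B(W) = ⅓ + W
f(K) = -41 (f(K) = 2 - 1*43 = 2 - 43 = -41)
√(f(B(-4)) + 37195) = √(-41 + 37195) = √37154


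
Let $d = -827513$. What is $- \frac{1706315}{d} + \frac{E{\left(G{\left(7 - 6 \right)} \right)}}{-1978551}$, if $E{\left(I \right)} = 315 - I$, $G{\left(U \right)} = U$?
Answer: $\frac{3375771410483}{1637276673663} \approx 2.0618$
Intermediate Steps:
$- \frac{1706315}{d} + \frac{E{\left(G{\left(7 - 6 \right)} \right)}}{-1978551} = - \frac{1706315}{-827513} + \frac{315 - \left(7 - 6\right)}{-1978551} = \left(-1706315\right) \left(- \frac{1}{827513}\right) + \left(315 - 1\right) \left(- \frac{1}{1978551}\right) = \frac{1706315}{827513} + \left(315 - 1\right) \left(- \frac{1}{1978551}\right) = \frac{1706315}{827513} + 314 \left(- \frac{1}{1978551}\right) = \frac{1706315}{827513} - \frac{314}{1978551} = \frac{3375771410483}{1637276673663}$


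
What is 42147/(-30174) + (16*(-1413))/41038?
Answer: -401967063/206380102 ≈ -1.9477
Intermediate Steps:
42147/(-30174) + (16*(-1413))/41038 = 42147*(-1/30174) - 22608*1/41038 = -14049/10058 - 11304/20519 = -401967063/206380102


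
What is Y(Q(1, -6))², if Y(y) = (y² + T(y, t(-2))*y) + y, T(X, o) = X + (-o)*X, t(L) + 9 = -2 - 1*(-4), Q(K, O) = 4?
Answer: 21904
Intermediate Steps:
t(L) = -7 (t(L) = -9 + (-2 - 1*(-4)) = -9 + (-2 + 4) = -9 + 2 = -7)
T(X, o) = X - X*o
Y(y) = y + 9*y² (Y(y) = (y² + (y*(1 - 1*(-7)))*y) + y = (y² + (y*(1 + 7))*y) + y = (y² + (y*8)*y) + y = (y² + (8*y)*y) + y = (y² + 8*y²) + y = 9*y² + y = y + 9*y²)
Y(Q(1, -6))² = (4*(1 + 9*4))² = (4*(1 + 36))² = (4*37)² = 148² = 21904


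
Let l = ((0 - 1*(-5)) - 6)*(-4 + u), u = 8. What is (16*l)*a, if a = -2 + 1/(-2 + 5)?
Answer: 320/3 ≈ 106.67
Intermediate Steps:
a = -5/3 (a = -2 + 1/3 = -2 + ⅓ = -5/3 ≈ -1.6667)
l = -4 (l = ((0 - 1*(-5)) - 6)*(-4 + 8) = ((0 + 5) - 6)*4 = (5 - 6)*4 = -1*4 = -4)
(16*l)*a = (16*(-4))*(-5/3) = -64*(-5/3) = 320/3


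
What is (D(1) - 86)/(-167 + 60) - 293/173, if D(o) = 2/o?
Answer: -16819/18511 ≈ -0.90860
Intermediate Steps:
(D(1) - 86)/(-167 + 60) - 293/173 = (2/1 - 86)/(-167 + 60) - 293/173 = (2*1 - 86)/(-107) + (1/173)*(-293) = (2 - 86)*(-1/107) - 293/173 = -84*(-1/107) - 293/173 = 84/107 - 293/173 = -16819/18511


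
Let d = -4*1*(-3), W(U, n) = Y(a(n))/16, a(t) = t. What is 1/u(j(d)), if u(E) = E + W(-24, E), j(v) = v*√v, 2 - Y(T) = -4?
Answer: -8/36861 + 512*√3/36861 ≈ 0.023841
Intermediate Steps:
Y(T) = 6 (Y(T) = 2 - 1*(-4) = 2 + 4 = 6)
W(U, n) = 3/8 (W(U, n) = 6/16 = 6*(1/16) = 3/8)
d = 12 (d = -4*(-3) = 12)
j(v) = v^(3/2)
u(E) = 3/8 + E (u(E) = E + 3/8 = 3/8 + E)
1/u(j(d)) = 1/(3/8 + 12^(3/2)) = 1/(3/8 + 24*√3)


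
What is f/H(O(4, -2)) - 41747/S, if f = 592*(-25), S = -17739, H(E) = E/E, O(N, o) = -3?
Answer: -262495453/17739 ≈ -14798.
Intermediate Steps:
H(E) = 1
f = -14800
f/H(O(4, -2)) - 41747/S = -14800/1 - 41747/(-17739) = -14800*1 - 41747*(-1/17739) = -14800 + 41747/17739 = -262495453/17739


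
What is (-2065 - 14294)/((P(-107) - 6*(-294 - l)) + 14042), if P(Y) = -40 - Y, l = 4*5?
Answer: -5453/5331 ≈ -1.0229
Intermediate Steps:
l = 20
(-2065 - 14294)/((P(-107) - 6*(-294 - l)) + 14042) = (-2065 - 14294)/(((-40 - 1*(-107)) - 6*(-294 - 1*20)) + 14042) = -16359/(((-40 + 107) - 6*(-294 - 20)) + 14042) = -16359/((67 - 6*(-314)) + 14042) = -16359/((67 - 1*(-1884)) + 14042) = -16359/((67 + 1884) + 14042) = -16359/(1951 + 14042) = -16359/15993 = -16359*1/15993 = -5453/5331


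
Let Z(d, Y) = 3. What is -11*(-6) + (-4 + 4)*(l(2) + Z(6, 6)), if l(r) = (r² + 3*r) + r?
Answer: 66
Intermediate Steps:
l(r) = r² + 4*r
-11*(-6) + (-4 + 4)*(l(2) + Z(6, 6)) = -11*(-6) + (-4 + 4)*(2*(4 + 2) + 3) = 66 + 0*(2*6 + 3) = 66 + 0*(12 + 3) = 66 + 0*15 = 66 + 0 = 66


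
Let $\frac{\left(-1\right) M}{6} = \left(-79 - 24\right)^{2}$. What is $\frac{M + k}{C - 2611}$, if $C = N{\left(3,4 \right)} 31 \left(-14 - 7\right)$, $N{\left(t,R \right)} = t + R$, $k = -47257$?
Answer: $\frac{110911}{7168} \approx 15.473$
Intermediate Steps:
$M = -63654$ ($M = - 6 \left(-79 - 24\right)^{2} = - 6 \left(-103\right)^{2} = \left(-6\right) 10609 = -63654$)
$N{\left(t,R \right)} = R + t$
$C = -4557$ ($C = \left(4 + 3\right) 31 \left(-14 - 7\right) = 7 \cdot 31 \left(-14 - 7\right) = 217 \left(-21\right) = -4557$)
$\frac{M + k}{C - 2611} = \frac{-63654 - 47257}{-4557 - 2611} = - \frac{110911}{-7168} = \left(-110911\right) \left(- \frac{1}{7168}\right) = \frac{110911}{7168}$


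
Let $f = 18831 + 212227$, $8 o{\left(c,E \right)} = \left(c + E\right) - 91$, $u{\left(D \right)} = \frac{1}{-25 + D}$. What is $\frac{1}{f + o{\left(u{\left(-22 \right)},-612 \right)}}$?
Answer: $\frac{188}{43422383} \approx 4.3296 \cdot 10^{-6}$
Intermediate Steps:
$o{\left(c,E \right)} = - \frac{91}{8} + \frac{E}{8} + \frac{c}{8}$ ($o{\left(c,E \right)} = \frac{\left(c + E\right) - 91}{8} = \frac{\left(E + c\right) - 91}{8} = \frac{-91 + E + c}{8} = - \frac{91}{8} + \frac{E}{8} + \frac{c}{8}$)
$f = 231058$
$\frac{1}{f + o{\left(u{\left(-22 \right)},-612 \right)}} = \frac{1}{231058 + \left(- \frac{91}{8} + \frac{1}{8} \left(-612\right) + \frac{1}{8 \left(-25 - 22\right)}\right)} = \frac{1}{231058 - \left(\frac{703}{8} + \frac{1}{376}\right)} = \frac{1}{231058 - \frac{16521}{188}} = \frac{1}{\frac{43422383}{188}} = \frac{188}{43422383}$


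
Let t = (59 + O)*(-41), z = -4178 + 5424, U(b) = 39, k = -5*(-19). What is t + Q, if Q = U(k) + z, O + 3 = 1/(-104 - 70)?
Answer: -175873/174 ≈ -1010.8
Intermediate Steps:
k = 95
z = 1246
O = -523/174 (O = -3 + 1/(-104 - 70) = -3 + 1/(-174) = -3 - 1/174 = -523/174 ≈ -3.0057)
t = -399463/174 (t = (59 - 523/174)*(-41) = (9743/174)*(-41) = -399463/174 ≈ -2295.8)
Q = 1285 (Q = 39 + 1246 = 1285)
t + Q = -399463/174 + 1285 = -175873/174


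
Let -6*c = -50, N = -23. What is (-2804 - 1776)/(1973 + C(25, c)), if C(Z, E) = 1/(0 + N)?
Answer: -52670/22689 ≈ -2.3214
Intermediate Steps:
c = 25/3 (c = -1/6*(-50) = 25/3 ≈ 8.3333)
C(Z, E) = -1/23 (C(Z, E) = 1/(0 - 23) = 1/(-23) = -1/23)
(-2804 - 1776)/(1973 + C(25, c)) = (-2804 - 1776)/(1973 - 1/23) = -4580/45378/23 = -4580*23/45378 = -52670/22689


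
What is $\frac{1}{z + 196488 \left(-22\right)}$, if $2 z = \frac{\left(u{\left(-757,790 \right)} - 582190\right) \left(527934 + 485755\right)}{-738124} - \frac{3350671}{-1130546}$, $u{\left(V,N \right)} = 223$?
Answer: $- \frac{834483135704}{3273775549998500743} \approx -2.549 \cdot 10^{-7}$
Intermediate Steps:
$z = \frac{333474742102065401}{834483135704}$ ($z = \frac{\frac{\left(223 - 582190\right) \left(527934 + 485755\right)}{-738124} - \frac{3350671}{-1130546}}{2} = \frac{\left(-581967\right) 1013689 \left(- \frac{1}{738124}\right) - - \frac{3350671}{1130546}}{2} = \frac{\left(-589933546263\right) \left(- \frac{1}{738124}\right) + \frac{3350671}{1130546}}{2} = \frac{\frac{589933546263}{738124} + \frac{3350671}{1130546}}{2} = \frac{1}{2} \cdot \frac{333474742102065401}{417241567852} = \frac{333474742102065401}{834483135704} \approx 3.9962 \cdot 10^{5}$)
$\frac{1}{z + 196488 \left(-22\right)} = \frac{1}{\frac{333474742102065401}{834483135704} + 196488 \left(-22\right)} = \frac{1}{\frac{333474742102065401}{834483135704} - 4322736} = \frac{1}{- \frac{3273775549998500743}{834483135704}} = - \frac{834483135704}{3273775549998500743}$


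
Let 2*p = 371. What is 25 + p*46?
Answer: 8558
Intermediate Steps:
p = 371/2 (p = (½)*371 = 371/2 ≈ 185.50)
25 + p*46 = 25 + (371/2)*46 = 25 + 8533 = 8558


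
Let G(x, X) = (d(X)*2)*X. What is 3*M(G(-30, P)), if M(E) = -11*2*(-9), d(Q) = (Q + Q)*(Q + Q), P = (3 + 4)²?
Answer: 594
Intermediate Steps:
P = 49 (P = 7² = 49)
d(Q) = 4*Q² (d(Q) = (2*Q)*(2*Q) = 4*Q²)
G(x, X) = 8*X³ (G(x, X) = ((4*X²)*2)*X = (8*X²)*X = 8*X³)
M(E) = 198 (M(E) = -22*(-9) = 198)
3*M(G(-30, P)) = 3*198 = 594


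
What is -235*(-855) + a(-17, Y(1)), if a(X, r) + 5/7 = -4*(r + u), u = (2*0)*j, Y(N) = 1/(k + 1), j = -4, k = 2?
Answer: 4219382/21 ≈ 2.0092e+5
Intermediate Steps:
Y(N) = ⅓ (Y(N) = 1/(2 + 1) = 1/3 = ⅓)
u = 0 (u = (2*0)*(-4) = 0*(-4) = 0)
a(X, r) = -5/7 - 4*r (a(X, r) = -5/7 - 4*(r + 0) = -5/7 - 4*r)
-235*(-855) + a(-17, Y(1)) = -235*(-855) + (-5/7 - 4*⅓) = 200925 + (-5/7 - 4/3) = 200925 - 43/21 = 4219382/21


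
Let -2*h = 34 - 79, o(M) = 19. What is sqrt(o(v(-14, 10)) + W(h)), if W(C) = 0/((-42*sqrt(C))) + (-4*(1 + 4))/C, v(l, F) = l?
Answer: sqrt(163)/3 ≈ 4.2557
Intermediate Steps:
h = 45/2 (h = -(34 - 79)/2 = -1/2*(-45) = 45/2 ≈ 22.500)
W(C) = -20/C (W(C) = 0*(-1/(42*sqrt(C))) + (-4*5)/C = 0 - 20/C = -20/C)
sqrt(o(v(-14, 10)) + W(h)) = sqrt(19 - 20/45/2) = sqrt(19 - 20*2/45) = sqrt(19 - 8/9) = sqrt(163/9) = sqrt(163)/3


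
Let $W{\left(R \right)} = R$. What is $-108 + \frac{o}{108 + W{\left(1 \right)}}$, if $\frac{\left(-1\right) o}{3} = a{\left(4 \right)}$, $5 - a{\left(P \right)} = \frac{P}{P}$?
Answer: $- \frac{11784}{109} \approx -108.11$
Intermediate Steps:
$a{\left(P \right)} = 4$ ($a{\left(P \right)} = 5 - \frac{P}{P} = 5 - 1 = 4$)
$o = -12$ ($o = \left(-3\right) 4 = -12$)
$-108 + \frac{o}{108 + W{\left(1 \right)}} = -108 + \frac{1}{108 + 1} \left(-12\right) = -108 + \frac{1}{109} \left(-12\right) = -108 - \frac{12}{109} = - \frac{11784}{109}$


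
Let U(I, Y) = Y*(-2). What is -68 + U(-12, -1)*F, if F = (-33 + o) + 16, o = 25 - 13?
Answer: -78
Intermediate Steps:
o = 12
F = -5 (F = (-33 + 12) + 16 = -21 + 16 = -5)
U(I, Y) = -2*Y
-68 + U(-12, -1)*F = -68 - 2*(-1)*(-5) = -68 + 2*(-5) = -68 - 10 = -78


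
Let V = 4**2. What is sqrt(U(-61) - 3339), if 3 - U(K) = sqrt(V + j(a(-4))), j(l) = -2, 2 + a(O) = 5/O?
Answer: sqrt(-3336 - sqrt(14)) ≈ 57.791*I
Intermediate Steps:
V = 16
a(O) = -2 + 5/O
U(K) = 3 - sqrt(14) (U(K) = 3 - sqrt(16 - 2) = 3 - sqrt(14))
sqrt(U(-61) - 3339) = sqrt((3 - sqrt(14)) - 3339) = sqrt(-3336 - sqrt(14))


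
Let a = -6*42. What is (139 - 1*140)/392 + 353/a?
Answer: -4951/3528 ≈ -1.4033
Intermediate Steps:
a = -252
(139 - 1*140)/392 + 353/a = (139 - 1*140)/392 + 353/(-252) = (139 - 140)*(1/392) + 353*(-1/252) = -1*1/392 - 353/252 = -1/392 - 353/252 = -4951/3528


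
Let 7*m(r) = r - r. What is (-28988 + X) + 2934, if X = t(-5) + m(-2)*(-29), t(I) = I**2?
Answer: -26029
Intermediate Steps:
m(r) = 0 (m(r) = (r - r)/7 = (1/7)*0 = 0)
X = 25 (X = (-5)**2 + 0*(-29) = 25 + 0 = 25)
(-28988 + X) + 2934 = (-28988 + 25) + 2934 = -28963 + 2934 = -26029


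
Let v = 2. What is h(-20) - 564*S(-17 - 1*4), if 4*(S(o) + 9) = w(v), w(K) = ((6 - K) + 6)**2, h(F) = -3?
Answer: -9027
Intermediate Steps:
w(K) = (12 - K)**2
S(o) = 16 (S(o) = -9 + (-12 + 2)**2/4 = -9 + (1/4)*(-10)**2 = -9 + (1/4)*100 = -9 + 25 = 16)
h(-20) - 564*S(-17 - 1*4) = -3 - 564*16 = -3 - 9024 = -9027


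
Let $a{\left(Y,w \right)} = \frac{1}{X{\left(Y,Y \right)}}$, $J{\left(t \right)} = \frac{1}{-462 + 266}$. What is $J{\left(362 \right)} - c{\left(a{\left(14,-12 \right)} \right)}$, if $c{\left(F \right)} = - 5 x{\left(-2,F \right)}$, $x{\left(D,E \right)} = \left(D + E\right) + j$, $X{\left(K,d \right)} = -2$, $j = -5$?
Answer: $- \frac{7351}{196} \approx -37.505$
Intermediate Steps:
$x{\left(D,E \right)} = -5 + D + E$ ($x{\left(D,E \right)} = \left(D + E\right) - 5 = -5 + D + E$)
$J{\left(t \right)} = - \frac{1}{196}$ ($J{\left(t \right)} = \frac{1}{-196} = - \frac{1}{196}$)
$a{\left(Y,w \right)} = - \frac{1}{2}$ ($a{\left(Y,w \right)} = \frac{1}{-2} = - \frac{1}{2}$)
$c{\left(F \right)} = 35 - 5 F$ ($c{\left(F \right)} = - 5 \left(-5 - 2 + F\right) = - 5 \left(-7 + F\right) = 35 - 5 F$)
$J{\left(362 \right)} - c{\left(a{\left(14,-12 \right)} \right)} = - \frac{1}{196} - \left(35 - - \frac{5}{2}\right) = - \frac{1}{196} - \left(35 + \frac{5}{2}\right) = - \frac{1}{196} - \frac{75}{2} = - \frac{7351}{196}$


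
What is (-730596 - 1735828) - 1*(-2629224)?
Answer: 162800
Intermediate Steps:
(-730596 - 1735828) - 1*(-2629224) = -2466424 + 2629224 = 162800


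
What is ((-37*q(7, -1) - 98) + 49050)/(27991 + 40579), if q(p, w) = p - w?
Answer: 24328/34285 ≈ 0.70958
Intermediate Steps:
((-37*q(7, -1) - 98) + 49050)/(27991 + 40579) = ((-37*(7 - 1*(-1)) - 98) + 49050)/(27991 + 40579) = ((-37*(7 + 1) - 98) + 49050)/68570 = ((-37*8 - 98) + 49050)*(1/68570) = ((-296 - 98) + 49050)*(1/68570) = (-394 + 49050)*(1/68570) = 48656*(1/68570) = 24328/34285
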